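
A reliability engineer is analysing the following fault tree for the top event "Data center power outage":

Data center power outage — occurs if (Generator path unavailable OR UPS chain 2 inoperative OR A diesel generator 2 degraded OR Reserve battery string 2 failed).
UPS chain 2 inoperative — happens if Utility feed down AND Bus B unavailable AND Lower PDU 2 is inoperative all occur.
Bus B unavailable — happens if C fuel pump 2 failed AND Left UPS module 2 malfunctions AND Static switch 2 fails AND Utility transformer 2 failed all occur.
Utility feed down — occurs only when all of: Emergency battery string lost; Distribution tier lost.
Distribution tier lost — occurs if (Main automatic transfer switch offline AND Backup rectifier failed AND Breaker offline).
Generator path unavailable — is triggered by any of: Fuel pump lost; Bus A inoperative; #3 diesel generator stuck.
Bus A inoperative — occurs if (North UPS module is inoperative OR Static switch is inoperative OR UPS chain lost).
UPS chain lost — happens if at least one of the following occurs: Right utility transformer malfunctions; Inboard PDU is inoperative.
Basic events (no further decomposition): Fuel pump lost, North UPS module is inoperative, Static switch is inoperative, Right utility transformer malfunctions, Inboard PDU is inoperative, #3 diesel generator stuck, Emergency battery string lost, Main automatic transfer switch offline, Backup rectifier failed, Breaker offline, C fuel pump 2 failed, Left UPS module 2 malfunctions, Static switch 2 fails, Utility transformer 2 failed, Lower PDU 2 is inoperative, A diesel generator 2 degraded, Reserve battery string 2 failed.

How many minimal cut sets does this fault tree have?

UPS chain lost [OR]: union of children's cut sets → 2 cut set(s).
Bus A inoperative [OR]: union of children's cut sets → 4 cut set(s).
Generator path unavailable [OR]: union of children's cut sets → 6 cut set(s).
Distribution tier lost [AND]: one cut set from each child combined → 1 × 1 × 1 = 1 cut set(s).
Utility feed down [AND]: one cut set from each child combined → 1 × 1 = 1 cut set(s).
Bus B unavailable [AND]: one cut set from each child combined → 1 × 1 × 1 × 1 = 1 cut set(s).
UPS chain 2 inoperative [AND]: one cut set from each child combined → 1 × 1 × 1 = 1 cut set(s).
Data center power outage [OR]: union of children's cut sets → 9 cut set(s).
Minimal cut sets: {Fuel pump lost}; {North UPS module is inoperative}; {Static switch is inoperative}; {Right utility transformer malfunctions}; {Inboard PDU is inoperative}; {#3 diesel generator stuck}; {Backup rectifier failed, Breaker offline, C fuel pump 2 failed, Emergency battery string lost, Left UPS module 2 malfunctions, Lower PDU 2 is inoperative, Main automatic transfer switch offline, Static switch 2 fails, Utility transformer 2 failed}; {A diesel generator 2 degraded}; {Reserve battery string 2 failed}.

9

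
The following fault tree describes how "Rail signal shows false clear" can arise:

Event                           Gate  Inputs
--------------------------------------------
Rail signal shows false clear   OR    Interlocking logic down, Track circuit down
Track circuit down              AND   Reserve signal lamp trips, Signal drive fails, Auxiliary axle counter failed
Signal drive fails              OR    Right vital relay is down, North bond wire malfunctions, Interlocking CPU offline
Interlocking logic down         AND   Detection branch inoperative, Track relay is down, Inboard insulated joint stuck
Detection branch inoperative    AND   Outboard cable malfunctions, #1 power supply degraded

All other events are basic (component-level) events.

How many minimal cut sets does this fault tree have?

Detection branch inoperative [AND]: one cut set from each child combined → 1 × 1 = 1 cut set(s).
Interlocking logic down [AND]: one cut set from each child combined → 1 × 1 × 1 = 1 cut set(s).
Signal drive fails [OR]: union of children's cut sets → 3 cut set(s).
Track circuit down [AND]: one cut set from each child combined → 1 × 3 × 1 = 3 cut set(s).
Rail signal shows false clear [OR]: union of children's cut sets → 4 cut set(s).
Minimal cut sets: {#1 power supply degraded, Inboard insulated joint stuck, Outboard cable malfunctions, Track relay is down}; {Auxiliary axle counter failed, Reserve signal lamp trips, Right vital relay is down}; {Auxiliary axle counter failed, North bond wire malfunctions, Reserve signal lamp trips}; {Auxiliary axle counter failed, Interlocking CPU offline, Reserve signal lamp trips}.

4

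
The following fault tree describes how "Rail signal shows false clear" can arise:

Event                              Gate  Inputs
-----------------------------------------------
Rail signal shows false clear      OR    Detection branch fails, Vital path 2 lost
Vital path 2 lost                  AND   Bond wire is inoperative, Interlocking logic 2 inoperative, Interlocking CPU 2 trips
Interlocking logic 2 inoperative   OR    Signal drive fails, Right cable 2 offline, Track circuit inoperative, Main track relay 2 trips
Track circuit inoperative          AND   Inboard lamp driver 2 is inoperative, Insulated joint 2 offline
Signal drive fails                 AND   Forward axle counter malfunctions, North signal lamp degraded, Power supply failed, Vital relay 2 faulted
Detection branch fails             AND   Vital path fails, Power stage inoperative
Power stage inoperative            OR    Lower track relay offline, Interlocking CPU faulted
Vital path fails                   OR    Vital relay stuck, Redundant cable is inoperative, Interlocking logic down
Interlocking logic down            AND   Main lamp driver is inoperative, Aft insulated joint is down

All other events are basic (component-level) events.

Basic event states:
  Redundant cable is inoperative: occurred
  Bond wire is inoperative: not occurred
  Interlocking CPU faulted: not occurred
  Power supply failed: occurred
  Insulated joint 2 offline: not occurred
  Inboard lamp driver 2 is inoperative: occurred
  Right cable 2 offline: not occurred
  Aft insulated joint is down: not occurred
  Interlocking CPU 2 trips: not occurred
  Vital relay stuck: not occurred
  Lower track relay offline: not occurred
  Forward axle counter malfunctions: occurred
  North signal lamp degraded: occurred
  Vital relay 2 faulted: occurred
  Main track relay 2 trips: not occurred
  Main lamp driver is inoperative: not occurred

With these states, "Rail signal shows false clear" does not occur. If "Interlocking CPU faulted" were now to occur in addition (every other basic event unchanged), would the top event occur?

Counterfactual: set "Interlocking CPU faulted" to occurred.
Interlocking logic down [AND]: Main lamp driver is inoperative=not, Aft insulated joint is down=not → not all inputs occur → does not occur.
Vital path fails [OR]: Vital relay stuck=not, Redundant cable is inoperative=occurs, Interlocking logic down=not → at least one input occurs → occurs.
Power stage inoperative [OR]: Lower track relay offline=not, Interlocking CPU faulted=occurs → at least one input occurs → occurs.
Detection branch fails [AND]: Vital path fails=occurs, Power stage inoperative=occurs → all inputs occur → occurs.
Signal drive fails [AND]: Forward axle counter malfunctions=occurs, North signal lamp degraded=occurs, Power supply failed=occurs, Vital relay 2 faulted=occurs → all inputs occur → occurs.
Track circuit inoperative [AND]: Inboard lamp driver 2 is inoperative=occurs, Insulated joint 2 offline=not → not all inputs occur → does not occur.
Interlocking logic 2 inoperative [OR]: Signal drive fails=occurs, Right cable 2 offline=not, Track circuit inoperative=not, Main track relay 2 trips=not → at least one input occurs → occurs.
Vital path 2 lost [AND]: Bond wire is inoperative=not, Interlocking logic 2 inoperative=occurs, Interlocking CPU 2 trips=not → not all inputs occur → does not occur.
Rail signal shows false clear [OR]: Detection branch fails=occurs, Vital path 2 lost=not → at least one input occurs → occurs.

Yes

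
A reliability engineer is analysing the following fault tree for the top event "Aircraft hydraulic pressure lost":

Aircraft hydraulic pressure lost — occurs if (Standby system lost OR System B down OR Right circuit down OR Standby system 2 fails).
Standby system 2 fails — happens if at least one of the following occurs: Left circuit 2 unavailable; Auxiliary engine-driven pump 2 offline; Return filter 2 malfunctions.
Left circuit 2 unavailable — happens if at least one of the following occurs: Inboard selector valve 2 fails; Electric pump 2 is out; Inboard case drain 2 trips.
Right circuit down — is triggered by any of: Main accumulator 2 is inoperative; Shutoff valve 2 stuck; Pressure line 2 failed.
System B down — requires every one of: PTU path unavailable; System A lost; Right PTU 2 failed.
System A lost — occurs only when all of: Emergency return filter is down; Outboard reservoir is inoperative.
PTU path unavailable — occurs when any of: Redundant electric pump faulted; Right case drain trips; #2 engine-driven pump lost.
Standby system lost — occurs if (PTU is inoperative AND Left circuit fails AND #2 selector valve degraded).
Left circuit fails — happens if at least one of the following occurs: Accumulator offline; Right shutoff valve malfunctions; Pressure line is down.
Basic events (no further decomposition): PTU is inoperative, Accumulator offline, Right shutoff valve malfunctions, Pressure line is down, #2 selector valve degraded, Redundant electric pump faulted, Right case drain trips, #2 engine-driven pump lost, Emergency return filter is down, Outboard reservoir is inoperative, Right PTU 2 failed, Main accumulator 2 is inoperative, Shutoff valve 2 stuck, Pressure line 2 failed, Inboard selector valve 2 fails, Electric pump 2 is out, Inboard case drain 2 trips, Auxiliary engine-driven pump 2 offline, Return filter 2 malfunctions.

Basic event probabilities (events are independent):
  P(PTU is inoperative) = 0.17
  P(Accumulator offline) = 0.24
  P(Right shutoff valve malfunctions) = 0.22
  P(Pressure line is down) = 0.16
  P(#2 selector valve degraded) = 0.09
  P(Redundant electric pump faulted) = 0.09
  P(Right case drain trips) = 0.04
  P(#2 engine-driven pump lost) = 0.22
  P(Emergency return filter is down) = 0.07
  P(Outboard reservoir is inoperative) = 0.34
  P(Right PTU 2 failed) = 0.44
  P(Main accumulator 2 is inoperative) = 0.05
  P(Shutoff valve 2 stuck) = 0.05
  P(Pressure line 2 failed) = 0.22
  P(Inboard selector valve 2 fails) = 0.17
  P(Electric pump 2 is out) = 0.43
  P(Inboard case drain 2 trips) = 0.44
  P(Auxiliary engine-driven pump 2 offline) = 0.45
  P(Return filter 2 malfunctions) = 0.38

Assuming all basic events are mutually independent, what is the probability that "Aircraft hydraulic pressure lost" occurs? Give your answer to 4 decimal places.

0.9371

P(Left circuit fails) [OR] = 1 − (1−0.24) × (1−0.22) × (1−0.16) = 0.502048
P(Standby system lost) [AND] = 0.17 × 0.502048 × 0.09 = 0.007681
P(PTU path unavailable) [OR] = 1 − (1−0.09) × (1−0.04) × (1−0.22) = 0.318592
P(System A lost) [AND] = 0.07 × 0.34 = 0.023800
P(System B down) [AND] = 0.318592 × 0.023800 × 0.44 = 0.003336
P(Right circuit down) [OR] = 1 − (1−0.05) × (1−0.05) × (1−0.22) = 0.296050
P(Left circuit 2 unavailable) [OR] = 1 − (1−0.17) × (1−0.43) × (1−0.44) = 0.735064
P(Standby system 2 fails) [OR] = 1 − (1−0.735064) × (1−0.45) × (1−0.38) = 0.909657
P(Aircraft hydraulic pressure lost) [OR] = 1 − (1−0.007681) × (1−0.003336) × (1−0.296050) × (1−0.909657) = 0.937102
Rounded to 4 decimal places: P(Aircraft hydraulic pressure lost) ≈ 0.9371.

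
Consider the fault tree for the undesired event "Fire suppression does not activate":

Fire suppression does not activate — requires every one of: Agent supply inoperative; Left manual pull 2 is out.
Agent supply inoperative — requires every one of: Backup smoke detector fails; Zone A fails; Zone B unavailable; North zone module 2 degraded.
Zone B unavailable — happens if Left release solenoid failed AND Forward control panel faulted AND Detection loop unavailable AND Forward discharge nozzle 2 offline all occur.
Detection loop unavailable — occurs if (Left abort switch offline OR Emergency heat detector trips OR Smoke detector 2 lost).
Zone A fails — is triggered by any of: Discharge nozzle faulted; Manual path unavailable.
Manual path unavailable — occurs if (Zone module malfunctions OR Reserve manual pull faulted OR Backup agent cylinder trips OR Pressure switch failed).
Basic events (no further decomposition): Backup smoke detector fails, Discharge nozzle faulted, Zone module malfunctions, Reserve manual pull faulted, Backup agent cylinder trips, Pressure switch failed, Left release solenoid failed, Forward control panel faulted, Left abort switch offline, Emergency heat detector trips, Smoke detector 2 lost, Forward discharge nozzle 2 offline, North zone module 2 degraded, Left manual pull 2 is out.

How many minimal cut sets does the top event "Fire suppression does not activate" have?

15

Manual path unavailable [OR]: union of children's cut sets → 4 cut set(s).
Zone A fails [OR]: union of children's cut sets → 5 cut set(s).
Detection loop unavailable [OR]: union of children's cut sets → 3 cut set(s).
Zone B unavailable [AND]: one cut set from each child combined → 1 × 1 × 3 × 1 = 3 cut set(s).
Agent supply inoperative [AND]: one cut set from each child combined → 1 × 5 × 3 × 1 = 15 cut set(s).
Fire suppression does not activate [AND]: one cut set from each child combined → 15 × 1 = 15 cut set(s).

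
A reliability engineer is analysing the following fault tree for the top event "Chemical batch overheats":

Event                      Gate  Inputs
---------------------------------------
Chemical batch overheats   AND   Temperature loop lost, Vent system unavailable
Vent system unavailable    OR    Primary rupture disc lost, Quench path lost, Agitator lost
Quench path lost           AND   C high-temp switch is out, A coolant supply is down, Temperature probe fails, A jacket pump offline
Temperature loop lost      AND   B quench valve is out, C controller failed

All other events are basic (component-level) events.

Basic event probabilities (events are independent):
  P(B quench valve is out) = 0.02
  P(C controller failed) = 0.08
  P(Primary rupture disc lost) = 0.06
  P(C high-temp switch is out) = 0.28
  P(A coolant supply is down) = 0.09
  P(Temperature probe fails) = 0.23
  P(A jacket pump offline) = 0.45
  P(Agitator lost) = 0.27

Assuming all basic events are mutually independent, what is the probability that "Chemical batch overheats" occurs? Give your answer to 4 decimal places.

P(Temperature loop lost) [AND] = 0.02 × 0.08 = 0.001600
P(Quench path lost) [AND] = 0.28 × 0.09 × 0.23 × 0.45 = 0.002608
P(Vent system unavailable) [OR] = 1 − (1−0.06) × (1−0.002608) × (1−0.27) = 0.315590
P(Chemical batch overheats) [AND] = 0.001600 × 0.315590 = 0.000505
Rounded to 4 decimal places: P(Chemical batch overheats) ≈ 0.0005.

0.0005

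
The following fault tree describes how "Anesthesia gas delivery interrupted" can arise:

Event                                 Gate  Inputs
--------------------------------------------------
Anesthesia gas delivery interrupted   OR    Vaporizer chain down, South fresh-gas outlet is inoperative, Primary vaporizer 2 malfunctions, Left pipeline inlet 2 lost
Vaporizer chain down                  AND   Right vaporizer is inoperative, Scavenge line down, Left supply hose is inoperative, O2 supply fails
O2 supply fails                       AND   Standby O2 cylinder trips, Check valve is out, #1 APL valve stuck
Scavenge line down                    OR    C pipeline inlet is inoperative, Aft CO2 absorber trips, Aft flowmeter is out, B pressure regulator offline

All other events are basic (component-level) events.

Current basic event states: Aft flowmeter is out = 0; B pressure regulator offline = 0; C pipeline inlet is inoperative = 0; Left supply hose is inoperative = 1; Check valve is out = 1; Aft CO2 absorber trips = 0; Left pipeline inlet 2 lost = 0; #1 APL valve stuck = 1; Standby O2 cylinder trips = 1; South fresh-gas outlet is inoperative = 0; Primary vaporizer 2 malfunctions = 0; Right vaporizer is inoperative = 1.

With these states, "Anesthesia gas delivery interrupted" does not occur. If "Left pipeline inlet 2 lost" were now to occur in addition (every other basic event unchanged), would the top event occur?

Yes

Counterfactual: set "Left pipeline inlet 2 lost" to occurred.
Scavenge line down [OR]: C pipeline inlet is inoperative=not, Aft CO2 absorber trips=not, Aft flowmeter is out=not, B pressure regulator offline=not → no input occurs → does not occur.
O2 supply fails [AND]: Standby O2 cylinder trips=occurs, Check valve is out=occurs, #1 APL valve stuck=occurs → all inputs occur → occurs.
Vaporizer chain down [AND]: Right vaporizer is inoperative=occurs, Scavenge line down=not, Left supply hose is inoperative=occurs, O2 supply fails=occurs → not all inputs occur → does not occur.
Anesthesia gas delivery interrupted [OR]: Vaporizer chain down=not, South fresh-gas outlet is inoperative=not, Primary vaporizer 2 malfunctions=not, Left pipeline inlet 2 lost=occurs → at least one input occurs → occurs.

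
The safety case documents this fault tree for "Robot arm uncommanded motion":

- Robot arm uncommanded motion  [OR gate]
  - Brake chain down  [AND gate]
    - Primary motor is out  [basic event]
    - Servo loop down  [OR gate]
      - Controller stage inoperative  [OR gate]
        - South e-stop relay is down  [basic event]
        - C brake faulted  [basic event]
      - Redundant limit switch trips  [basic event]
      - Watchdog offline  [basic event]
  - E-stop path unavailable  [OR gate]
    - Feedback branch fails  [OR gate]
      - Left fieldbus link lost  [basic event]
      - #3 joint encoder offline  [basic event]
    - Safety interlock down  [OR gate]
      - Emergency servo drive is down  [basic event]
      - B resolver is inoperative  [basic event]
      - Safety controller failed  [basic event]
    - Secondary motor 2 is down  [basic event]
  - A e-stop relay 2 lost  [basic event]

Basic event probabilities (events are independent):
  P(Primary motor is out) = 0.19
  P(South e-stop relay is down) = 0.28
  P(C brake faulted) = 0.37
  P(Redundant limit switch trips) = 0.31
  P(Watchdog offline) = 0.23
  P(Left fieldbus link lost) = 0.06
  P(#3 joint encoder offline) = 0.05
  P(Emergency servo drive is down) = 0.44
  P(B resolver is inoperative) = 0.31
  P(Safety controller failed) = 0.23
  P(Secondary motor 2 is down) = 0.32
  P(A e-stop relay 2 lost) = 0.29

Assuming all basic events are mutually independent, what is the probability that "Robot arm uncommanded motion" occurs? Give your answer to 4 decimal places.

P(Controller stage inoperative) [OR] = 1 − (1−0.28) × (1−0.37) = 0.546400
P(Servo loop down) [OR] = 1 − (1−0.546400) × (1−0.31) × (1−0.23) = 0.759002
P(Brake chain down) [AND] = 0.19 × 0.759002 = 0.144210
P(Feedback branch fails) [OR] = 1 − (1−0.06) × (1−0.05) = 0.107000
P(Safety interlock down) [OR] = 1 − (1−0.44) × (1−0.31) × (1−0.23) = 0.702472
P(E-stop path unavailable) [OR] = 1 − (1−0.107000) × (1−0.702472) × (1−0.32) = 0.819329
P(Robot arm uncommanded motion) [OR] = 1 − (1−0.144210) × (1−0.819329) × (1−0.29) = 0.890222
Rounded to 4 decimal places: P(Robot arm uncommanded motion) ≈ 0.8902.

0.8902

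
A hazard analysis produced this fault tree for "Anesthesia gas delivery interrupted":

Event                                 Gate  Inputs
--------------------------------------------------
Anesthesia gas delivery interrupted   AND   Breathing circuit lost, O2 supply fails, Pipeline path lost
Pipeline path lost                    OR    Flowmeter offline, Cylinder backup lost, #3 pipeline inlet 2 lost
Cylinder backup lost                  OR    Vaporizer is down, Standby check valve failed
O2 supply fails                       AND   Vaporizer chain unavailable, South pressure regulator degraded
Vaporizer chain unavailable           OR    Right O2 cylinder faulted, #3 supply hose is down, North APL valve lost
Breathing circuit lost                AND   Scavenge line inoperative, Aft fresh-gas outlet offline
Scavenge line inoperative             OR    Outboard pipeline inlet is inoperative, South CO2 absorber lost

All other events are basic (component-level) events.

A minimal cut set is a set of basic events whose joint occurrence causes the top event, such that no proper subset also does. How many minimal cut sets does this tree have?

24

Scavenge line inoperative [OR]: union of children's cut sets → 2 cut set(s).
Breathing circuit lost [AND]: one cut set from each child combined → 2 × 1 = 2 cut set(s).
Vaporizer chain unavailable [OR]: union of children's cut sets → 3 cut set(s).
O2 supply fails [AND]: one cut set from each child combined → 3 × 1 = 3 cut set(s).
Cylinder backup lost [OR]: union of children's cut sets → 2 cut set(s).
Pipeline path lost [OR]: union of children's cut sets → 4 cut set(s).
Anesthesia gas delivery interrupted [AND]: one cut set from each child combined → 2 × 3 × 4 = 24 cut set(s).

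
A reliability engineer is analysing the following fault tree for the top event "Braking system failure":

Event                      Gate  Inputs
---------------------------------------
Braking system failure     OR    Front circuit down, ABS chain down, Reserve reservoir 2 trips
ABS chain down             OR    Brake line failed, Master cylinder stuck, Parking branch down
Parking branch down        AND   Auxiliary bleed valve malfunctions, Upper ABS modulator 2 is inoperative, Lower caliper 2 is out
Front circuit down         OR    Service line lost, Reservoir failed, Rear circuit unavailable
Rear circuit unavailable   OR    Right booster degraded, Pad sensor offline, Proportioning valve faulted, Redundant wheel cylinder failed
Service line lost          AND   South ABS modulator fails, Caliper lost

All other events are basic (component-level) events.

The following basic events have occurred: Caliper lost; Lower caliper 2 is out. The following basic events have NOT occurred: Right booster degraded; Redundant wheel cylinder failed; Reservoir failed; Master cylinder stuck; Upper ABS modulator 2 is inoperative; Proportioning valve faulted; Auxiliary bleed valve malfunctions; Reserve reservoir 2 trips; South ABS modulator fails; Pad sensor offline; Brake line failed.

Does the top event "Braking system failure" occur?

Service line lost [AND]: South ABS modulator fails=not, Caliper lost=occurs → not all inputs occur → does not occur.
Rear circuit unavailable [OR]: Right booster degraded=not, Pad sensor offline=not, Proportioning valve faulted=not, Redundant wheel cylinder failed=not → no input occurs → does not occur.
Front circuit down [OR]: Service line lost=not, Reservoir failed=not, Rear circuit unavailable=not → no input occurs → does not occur.
Parking branch down [AND]: Auxiliary bleed valve malfunctions=not, Upper ABS modulator 2 is inoperative=not, Lower caliper 2 is out=occurs → not all inputs occur → does not occur.
ABS chain down [OR]: Brake line failed=not, Master cylinder stuck=not, Parking branch down=not → no input occurs → does not occur.
Braking system failure [OR]: Front circuit down=not, ABS chain down=not, Reserve reservoir 2 trips=not → no input occurs → does not occur.

No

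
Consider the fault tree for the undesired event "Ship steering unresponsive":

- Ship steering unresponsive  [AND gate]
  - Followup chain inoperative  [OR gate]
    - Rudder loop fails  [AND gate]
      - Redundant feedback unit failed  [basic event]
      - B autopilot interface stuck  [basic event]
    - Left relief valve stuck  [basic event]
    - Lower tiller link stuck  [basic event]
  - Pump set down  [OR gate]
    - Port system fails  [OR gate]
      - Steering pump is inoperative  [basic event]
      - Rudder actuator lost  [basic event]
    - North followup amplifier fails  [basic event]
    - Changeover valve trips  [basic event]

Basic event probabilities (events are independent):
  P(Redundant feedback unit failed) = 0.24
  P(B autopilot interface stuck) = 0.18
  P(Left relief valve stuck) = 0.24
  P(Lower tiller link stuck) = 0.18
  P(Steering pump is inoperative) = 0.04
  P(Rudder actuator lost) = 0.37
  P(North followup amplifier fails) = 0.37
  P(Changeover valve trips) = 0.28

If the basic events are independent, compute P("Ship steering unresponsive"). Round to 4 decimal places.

0.2930

P(Rudder loop fails) [AND] = 0.24 × 0.18 = 0.043200
P(Followup chain inoperative) [OR] = 1 − (1−0.043200) × (1−0.24) × (1−0.18) = 0.403722
P(Port system fails) [OR] = 1 − (1−0.04) × (1−0.37) = 0.395200
P(Pump set down) [OR] = 1 − (1−0.395200) × (1−0.37) × (1−0.28) = 0.725663
P(Ship steering unresponsive) [AND] = 0.403722 × 0.725663 = 0.292966
Rounded to 4 decimal places: P(Ship steering unresponsive) ≈ 0.2930.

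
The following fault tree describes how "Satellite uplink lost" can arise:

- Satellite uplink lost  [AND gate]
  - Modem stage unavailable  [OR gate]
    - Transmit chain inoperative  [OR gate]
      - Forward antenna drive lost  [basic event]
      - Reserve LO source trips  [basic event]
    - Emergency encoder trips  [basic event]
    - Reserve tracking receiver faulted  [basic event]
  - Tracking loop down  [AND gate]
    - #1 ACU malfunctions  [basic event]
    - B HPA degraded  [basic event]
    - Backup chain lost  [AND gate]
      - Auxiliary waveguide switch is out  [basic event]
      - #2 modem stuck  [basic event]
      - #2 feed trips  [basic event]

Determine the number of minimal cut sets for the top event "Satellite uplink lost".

Transmit chain inoperative [OR]: union of children's cut sets → 2 cut set(s).
Modem stage unavailable [OR]: union of children's cut sets → 4 cut set(s).
Backup chain lost [AND]: one cut set from each child combined → 1 × 1 × 1 = 1 cut set(s).
Tracking loop down [AND]: one cut set from each child combined → 1 × 1 × 1 = 1 cut set(s).
Satellite uplink lost [AND]: one cut set from each child combined → 4 × 1 = 4 cut set(s).
Minimal cut sets: {#1 ACU malfunctions, #2 feed trips, #2 modem stuck, Auxiliary waveguide switch is out, B HPA degraded, Forward antenna drive lost}; {#1 ACU malfunctions, #2 feed trips, #2 modem stuck, Auxiliary waveguide switch is out, B HPA degraded, Reserve LO source trips}; {#1 ACU malfunctions, #2 feed trips, #2 modem stuck, Auxiliary waveguide switch is out, B HPA degraded, Emergency encoder trips}; {#1 ACU malfunctions, #2 feed trips, #2 modem stuck, Auxiliary waveguide switch is out, B HPA degraded, Reserve tracking receiver faulted}.

4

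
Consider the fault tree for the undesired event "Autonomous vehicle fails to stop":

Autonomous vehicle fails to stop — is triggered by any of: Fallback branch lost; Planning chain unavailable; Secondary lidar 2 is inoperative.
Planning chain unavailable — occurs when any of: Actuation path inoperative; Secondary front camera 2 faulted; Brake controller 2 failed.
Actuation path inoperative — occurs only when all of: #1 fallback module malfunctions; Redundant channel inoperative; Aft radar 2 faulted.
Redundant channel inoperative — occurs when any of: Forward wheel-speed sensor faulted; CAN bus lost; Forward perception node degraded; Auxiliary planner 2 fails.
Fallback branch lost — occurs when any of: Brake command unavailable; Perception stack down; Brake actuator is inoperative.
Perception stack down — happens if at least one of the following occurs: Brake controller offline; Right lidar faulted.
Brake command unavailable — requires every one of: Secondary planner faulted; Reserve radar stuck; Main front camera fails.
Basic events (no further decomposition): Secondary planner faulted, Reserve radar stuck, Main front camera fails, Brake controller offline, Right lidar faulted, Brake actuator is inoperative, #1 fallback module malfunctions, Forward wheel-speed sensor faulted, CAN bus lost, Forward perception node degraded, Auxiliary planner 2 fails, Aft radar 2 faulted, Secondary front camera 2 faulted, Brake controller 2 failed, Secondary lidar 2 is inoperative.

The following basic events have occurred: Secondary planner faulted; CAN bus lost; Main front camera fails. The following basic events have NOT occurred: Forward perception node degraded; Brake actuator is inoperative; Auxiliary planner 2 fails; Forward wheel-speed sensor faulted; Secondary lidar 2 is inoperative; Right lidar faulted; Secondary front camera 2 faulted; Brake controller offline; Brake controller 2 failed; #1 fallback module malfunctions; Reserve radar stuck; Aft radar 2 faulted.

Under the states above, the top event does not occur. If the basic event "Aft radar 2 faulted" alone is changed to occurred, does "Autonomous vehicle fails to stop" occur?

No

Counterfactual: set "Aft radar 2 faulted" to occurred.
Brake command unavailable [AND]: Secondary planner faulted=occurs, Reserve radar stuck=not, Main front camera fails=occurs → not all inputs occur → does not occur.
Perception stack down [OR]: Brake controller offline=not, Right lidar faulted=not → no input occurs → does not occur.
Fallback branch lost [OR]: Brake command unavailable=not, Perception stack down=not, Brake actuator is inoperative=not → no input occurs → does not occur.
Redundant channel inoperative [OR]: Forward wheel-speed sensor faulted=not, CAN bus lost=occurs, Forward perception node degraded=not, Auxiliary planner 2 fails=not → at least one input occurs → occurs.
Actuation path inoperative [AND]: #1 fallback module malfunctions=not, Redundant channel inoperative=occurs, Aft radar 2 faulted=occurs → not all inputs occur → does not occur.
Planning chain unavailable [OR]: Actuation path inoperative=not, Secondary front camera 2 faulted=not, Brake controller 2 failed=not → no input occurs → does not occur.
Autonomous vehicle fails to stop [OR]: Fallback branch lost=not, Planning chain unavailable=not, Secondary lidar 2 is inoperative=not → no input occurs → does not occur.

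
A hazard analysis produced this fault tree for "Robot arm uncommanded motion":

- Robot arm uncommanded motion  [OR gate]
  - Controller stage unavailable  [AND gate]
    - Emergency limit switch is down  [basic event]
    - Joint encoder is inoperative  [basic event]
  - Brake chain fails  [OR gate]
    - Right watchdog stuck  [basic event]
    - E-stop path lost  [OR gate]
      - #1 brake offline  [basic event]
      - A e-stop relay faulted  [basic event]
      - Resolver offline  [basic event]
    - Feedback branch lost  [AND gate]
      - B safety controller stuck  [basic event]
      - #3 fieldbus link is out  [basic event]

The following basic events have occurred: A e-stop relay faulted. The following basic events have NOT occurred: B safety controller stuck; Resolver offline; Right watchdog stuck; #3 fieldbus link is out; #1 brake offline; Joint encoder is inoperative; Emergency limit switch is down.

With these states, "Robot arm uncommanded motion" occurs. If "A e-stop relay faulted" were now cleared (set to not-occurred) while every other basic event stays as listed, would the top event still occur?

No

Counterfactual: set "A e-stop relay faulted" to not occurred.
Controller stage unavailable [AND]: Emergency limit switch is down=not, Joint encoder is inoperative=not → not all inputs occur → does not occur.
E-stop path lost [OR]: #1 brake offline=not, A e-stop relay faulted=not, Resolver offline=not → no input occurs → does not occur.
Feedback branch lost [AND]: B safety controller stuck=not, #3 fieldbus link is out=not → not all inputs occur → does not occur.
Brake chain fails [OR]: Right watchdog stuck=not, E-stop path lost=not, Feedback branch lost=not → no input occurs → does not occur.
Robot arm uncommanded motion [OR]: Controller stage unavailable=not, Brake chain fails=not → no input occurs → does not occur.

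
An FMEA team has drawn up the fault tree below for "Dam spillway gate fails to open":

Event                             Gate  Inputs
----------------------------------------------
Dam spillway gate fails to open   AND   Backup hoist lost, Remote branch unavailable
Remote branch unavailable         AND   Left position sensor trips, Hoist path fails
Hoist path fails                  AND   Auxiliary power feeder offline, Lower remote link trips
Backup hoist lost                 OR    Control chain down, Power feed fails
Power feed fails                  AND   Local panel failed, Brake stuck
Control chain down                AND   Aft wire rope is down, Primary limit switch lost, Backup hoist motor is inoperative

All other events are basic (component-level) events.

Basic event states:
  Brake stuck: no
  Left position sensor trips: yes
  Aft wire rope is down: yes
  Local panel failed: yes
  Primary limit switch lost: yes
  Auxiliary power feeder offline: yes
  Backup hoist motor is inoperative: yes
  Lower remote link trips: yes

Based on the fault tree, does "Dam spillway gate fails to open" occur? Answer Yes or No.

Control chain down [AND]: Aft wire rope is down=occurs, Primary limit switch lost=occurs, Backup hoist motor is inoperative=occurs → all inputs occur → occurs.
Power feed fails [AND]: Local panel failed=occurs, Brake stuck=not → not all inputs occur → does not occur.
Backup hoist lost [OR]: Control chain down=occurs, Power feed fails=not → at least one input occurs → occurs.
Hoist path fails [AND]: Auxiliary power feeder offline=occurs, Lower remote link trips=occurs → all inputs occur → occurs.
Remote branch unavailable [AND]: Left position sensor trips=occurs, Hoist path fails=occurs → all inputs occur → occurs.
Dam spillway gate fails to open [AND]: Backup hoist lost=occurs, Remote branch unavailable=occurs → all inputs occur → occurs.

Yes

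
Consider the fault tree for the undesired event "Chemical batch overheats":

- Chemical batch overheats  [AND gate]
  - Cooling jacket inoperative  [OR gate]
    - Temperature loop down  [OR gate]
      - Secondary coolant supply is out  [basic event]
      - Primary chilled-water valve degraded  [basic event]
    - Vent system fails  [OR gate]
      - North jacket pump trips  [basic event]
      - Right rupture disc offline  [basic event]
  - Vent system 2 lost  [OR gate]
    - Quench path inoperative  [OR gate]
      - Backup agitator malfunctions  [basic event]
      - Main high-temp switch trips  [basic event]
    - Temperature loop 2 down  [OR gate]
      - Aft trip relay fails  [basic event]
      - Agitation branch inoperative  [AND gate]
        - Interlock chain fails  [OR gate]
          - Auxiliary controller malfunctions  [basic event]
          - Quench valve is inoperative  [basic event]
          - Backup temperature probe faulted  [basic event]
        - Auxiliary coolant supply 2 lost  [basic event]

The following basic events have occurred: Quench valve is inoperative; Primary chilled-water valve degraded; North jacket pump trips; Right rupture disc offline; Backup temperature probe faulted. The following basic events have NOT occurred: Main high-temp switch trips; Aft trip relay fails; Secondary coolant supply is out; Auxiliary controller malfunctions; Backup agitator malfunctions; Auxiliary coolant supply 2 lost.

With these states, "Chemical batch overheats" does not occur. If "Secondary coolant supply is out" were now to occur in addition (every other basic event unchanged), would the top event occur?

Counterfactual: set "Secondary coolant supply is out" to occurred.
Temperature loop down [OR]: Secondary coolant supply is out=occurs, Primary chilled-water valve degraded=occurs → at least one input occurs → occurs.
Vent system fails [OR]: North jacket pump trips=occurs, Right rupture disc offline=occurs → at least one input occurs → occurs.
Cooling jacket inoperative [OR]: Temperature loop down=occurs, Vent system fails=occurs → at least one input occurs → occurs.
Quench path inoperative [OR]: Backup agitator malfunctions=not, Main high-temp switch trips=not → no input occurs → does not occur.
Interlock chain fails [OR]: Auxiliary controller malfunctions=not, Quench valve is inoperative=occurs, Backup temperature probe faulted=occurs → at least one input occurs → occurs.
Agitation branch inoperative [AND]: Interlock chain fails=occurs, Auxiliary coolant supply 2 lost=not → not all inputs occur → does not occur.
Temperature loop 2 down [OR]: Aft trip relay fails=not, Agitation branch inoperative=not → no input occurs → does not occur.
Vent system 2 lost [OR]: Quench path inoperative=not, Temperature loop 2 down=not → no input occurs → does not occur.
Chemical batch overheats [AND]: Cooling jacket inoperative=occurs, Vent system 2 lost=not → not all inputs occur → does not occur.

No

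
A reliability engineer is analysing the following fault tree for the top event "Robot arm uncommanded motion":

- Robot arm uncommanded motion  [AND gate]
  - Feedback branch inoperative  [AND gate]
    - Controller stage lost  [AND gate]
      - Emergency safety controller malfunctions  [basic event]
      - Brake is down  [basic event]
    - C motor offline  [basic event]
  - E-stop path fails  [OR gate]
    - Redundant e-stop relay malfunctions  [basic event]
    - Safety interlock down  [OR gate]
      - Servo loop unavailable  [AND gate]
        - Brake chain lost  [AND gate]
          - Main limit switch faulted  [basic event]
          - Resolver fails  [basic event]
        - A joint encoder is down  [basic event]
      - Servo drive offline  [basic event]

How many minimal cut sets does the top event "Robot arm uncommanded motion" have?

3

Controller stage lost [AND]: one cut set from each child combined → 1 × 1 = 1 cut set(s).
Feedback branch inoperative [AND]: one cut set from each child combined → 1 × 1 = 1 cut set(s).
Brake chain lost [AND]: one cut set from each child combined → 1 × 1 = 1 cut set(s).
Servo loop unavailable [AND]: one cut set from each child combined → 1 × 1 = 1 cut set(s).
Safety interlock down [OR]: union of children's cut sets → 2 cut set(s).
E-stop path fails [OR]: union of children's cut sets → 3 cut set(s).
Robot arm uncommanded motion [AND]: one cut set from each child combined → 1 × 3 = 3 cut set(s).
Minimal cut sets: {Brake is down, C motor offline, Emergency safety controller malfunctions, Redundant e-stop relay malfunctions}; {A joint encoder is down, Brake is down, C motor offline, Emergency safety controller malfunctions, Main limit switch faulted, Resolver fails}; {Brake is down, C motor offline, Emergency safety controller malfunctions, Servo drive offline}.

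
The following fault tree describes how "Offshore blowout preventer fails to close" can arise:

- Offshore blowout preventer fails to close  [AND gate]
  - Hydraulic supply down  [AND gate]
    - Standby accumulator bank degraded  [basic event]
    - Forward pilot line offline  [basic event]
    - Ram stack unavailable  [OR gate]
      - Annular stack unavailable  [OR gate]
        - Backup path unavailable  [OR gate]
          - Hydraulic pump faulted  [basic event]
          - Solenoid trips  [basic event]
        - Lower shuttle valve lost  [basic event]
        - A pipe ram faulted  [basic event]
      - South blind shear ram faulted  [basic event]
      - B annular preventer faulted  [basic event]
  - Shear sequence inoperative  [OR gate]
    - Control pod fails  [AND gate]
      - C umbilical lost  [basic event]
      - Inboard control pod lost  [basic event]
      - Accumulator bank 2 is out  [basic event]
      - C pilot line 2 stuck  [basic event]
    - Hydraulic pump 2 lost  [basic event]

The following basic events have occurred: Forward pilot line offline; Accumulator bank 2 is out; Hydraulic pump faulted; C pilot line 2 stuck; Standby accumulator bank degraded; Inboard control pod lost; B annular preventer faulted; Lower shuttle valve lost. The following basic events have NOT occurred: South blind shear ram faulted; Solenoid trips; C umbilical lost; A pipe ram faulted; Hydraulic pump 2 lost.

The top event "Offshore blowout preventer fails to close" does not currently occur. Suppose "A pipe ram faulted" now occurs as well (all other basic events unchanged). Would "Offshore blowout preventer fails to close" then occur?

No

Counterfactual: set "A pipe ram faulted" to occurred.
Backup path unavailable [OR]: Hydraulic pump faulted=occurs, Solenoid trips=not → at least one input occurs → occurs.
Annular stack unavailable [OR]: Backup path unavailable=occurs, Lower shuttle valve lost=occurs, A pipe ram faulted=occurs → at least one input occurs → occurs.
Ram stack unavailable [OR]: Annular stack unavailable=occurs, South blind shear ram faulted=not, B annular preventer faulted=occurs → at least one input occurs → occurs.
Hydraulic supply down [AND]: Standby accumulator bank degraded=occurs, Forward pilot line offline=occurs, Ram stack unavailable=occurs → all inputs occur → occurs.
Control pod fails [AND]: C umbilical lost=not, Inboard control pod lost=occurs, Accumulator bank 2 is out=occurs, C pilot line 2 stuck=occurs → not all inputs occur → does not occur.
Shear sequence inoperative [OR]: Control pod fails=not, Hydraulic pump 2 lost=not → no input occurs → does not occur.
Offshore blowout preventer fails to close [AND]: Hydraulic supply down=occurs, Shear sequence inoperative=not → not all inputs occur → does not occur.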